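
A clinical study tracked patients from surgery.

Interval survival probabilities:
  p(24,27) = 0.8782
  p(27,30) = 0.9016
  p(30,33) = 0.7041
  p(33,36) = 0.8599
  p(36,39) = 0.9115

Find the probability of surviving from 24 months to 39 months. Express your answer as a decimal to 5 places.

P(survive 24→39) = 0.8782 × 0.9016 × 0.7041 × 0.8599 × 0.9115.
= 0.436965.

0.43696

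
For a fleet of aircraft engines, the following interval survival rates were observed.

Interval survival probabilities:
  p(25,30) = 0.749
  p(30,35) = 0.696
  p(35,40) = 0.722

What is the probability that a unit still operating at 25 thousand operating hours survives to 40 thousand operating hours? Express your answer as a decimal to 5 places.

0.37638

Chaining the interval survival probabilities: 0.749 × 0.696 × 0.722.
= 0.376381.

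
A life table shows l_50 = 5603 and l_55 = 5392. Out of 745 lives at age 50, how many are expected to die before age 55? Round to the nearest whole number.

The relevant probability is 1 − 5392/5603 = 0.037658.
Expected number = 745 × 0.037658 = 28.

28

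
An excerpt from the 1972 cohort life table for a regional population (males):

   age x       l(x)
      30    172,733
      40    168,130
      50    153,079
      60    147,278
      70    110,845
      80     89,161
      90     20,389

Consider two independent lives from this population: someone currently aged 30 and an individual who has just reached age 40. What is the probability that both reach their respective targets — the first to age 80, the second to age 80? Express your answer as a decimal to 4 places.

0.2737

p₁ = l(80)/l(30) = 89,161/172,733 = 0.516178; p₂ = l(80)/l(40) = 89,161/168,130 = 0.530310.
P(both) = p₁ × p₂ = 0.516178 × 0.530310 = 0.273734.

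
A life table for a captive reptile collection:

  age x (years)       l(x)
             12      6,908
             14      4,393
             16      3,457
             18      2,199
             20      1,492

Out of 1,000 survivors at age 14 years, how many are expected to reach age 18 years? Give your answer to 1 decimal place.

The relevant probability is 2,199/4,393 = 0.500569.
Expected number = 1,000 × 0.500569 = 500.6.

500.6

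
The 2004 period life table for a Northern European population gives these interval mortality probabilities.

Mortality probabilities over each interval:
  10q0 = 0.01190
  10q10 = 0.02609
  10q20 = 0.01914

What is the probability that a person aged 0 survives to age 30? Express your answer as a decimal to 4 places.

30p0 = (1 − 0.01190) × (1 − 0.02609) × (1 − 0.01914).
= 0.98810 × 0.97391 × 0.98086 = 0.943902.

0.9439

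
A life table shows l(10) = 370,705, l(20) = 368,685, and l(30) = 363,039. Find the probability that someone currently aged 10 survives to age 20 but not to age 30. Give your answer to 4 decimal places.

0.0152

This is the probability of reaching 20 but not 30, conditional on being alive at 10: (l(20) − l(30)) / l(10).
= (368,685 − 363,039) / 370,705 = 5,646 / 370,705 = 0.015230.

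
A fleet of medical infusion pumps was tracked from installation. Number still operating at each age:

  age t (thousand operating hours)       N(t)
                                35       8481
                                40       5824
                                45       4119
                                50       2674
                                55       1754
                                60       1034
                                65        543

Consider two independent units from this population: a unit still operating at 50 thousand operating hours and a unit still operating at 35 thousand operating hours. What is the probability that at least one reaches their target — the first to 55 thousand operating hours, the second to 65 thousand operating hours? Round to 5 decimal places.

p₁ = N(55)/N(50) = 1754/2674 = 0.655946; p₂ = N(65)/N(35) = 543/8481 = 0.064025.
P(at least one) = 1 − (1−p₁)(1−p₂) = 1 − 0.344054 × 0.935975 = 0.677974.

0.67797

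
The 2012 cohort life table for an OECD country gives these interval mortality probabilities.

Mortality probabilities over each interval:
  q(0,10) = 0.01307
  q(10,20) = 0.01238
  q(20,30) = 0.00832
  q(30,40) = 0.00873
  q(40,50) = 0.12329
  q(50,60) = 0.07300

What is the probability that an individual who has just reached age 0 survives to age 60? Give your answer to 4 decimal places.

0.7787

Chaining the interval survival probabilities: (1 − 0.01307) × (1 − 0.01238) × (1 − 0.00832) × (1 − 0.00873) × (1 − 0.12329) × (1 − 0.07300).
= 0.98693 × 0.98762 × 0.99168 × 0.99127 × 0.87671 × 0.92700 = 0.778709.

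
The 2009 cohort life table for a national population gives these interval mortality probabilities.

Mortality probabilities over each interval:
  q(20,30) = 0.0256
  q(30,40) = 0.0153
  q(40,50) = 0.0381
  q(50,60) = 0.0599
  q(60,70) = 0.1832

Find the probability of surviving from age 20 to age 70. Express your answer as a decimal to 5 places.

P(survive 20→70) = (1 − 0.0256) × (1 − 0.0153) × (1 − 0.0381) × (1 − 0.0599) × (1 − 0.1832).
= 0.9744 × 0.9847 × 0.9619 × 0.9401 × 0.8168 = 0.708698.

0.70870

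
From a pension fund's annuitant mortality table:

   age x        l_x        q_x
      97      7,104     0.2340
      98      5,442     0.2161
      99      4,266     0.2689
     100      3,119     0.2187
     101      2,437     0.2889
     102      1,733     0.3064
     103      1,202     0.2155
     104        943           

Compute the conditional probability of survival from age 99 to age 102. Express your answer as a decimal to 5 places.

0.40624

We want 3p99 = l_102/l_99.
The conditional survival probability is l_102/l_99 = 1,733/4,266 = 0.406235.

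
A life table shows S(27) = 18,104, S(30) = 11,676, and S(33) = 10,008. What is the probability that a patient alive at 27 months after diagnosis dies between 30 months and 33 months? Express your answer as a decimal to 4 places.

This is the probability of reaching 30 but not 33, conditional on being alive at 27: (S(30) − S(33)) / S(27).
= (11,676 − 10,008) / 18,104 = 1,668 / 18,104 = 0.092134.

0.0921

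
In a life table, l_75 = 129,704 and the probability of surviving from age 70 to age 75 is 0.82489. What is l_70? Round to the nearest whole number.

157238

l_70 = l_75 / p = 129,704 / 0.82489 = 157238.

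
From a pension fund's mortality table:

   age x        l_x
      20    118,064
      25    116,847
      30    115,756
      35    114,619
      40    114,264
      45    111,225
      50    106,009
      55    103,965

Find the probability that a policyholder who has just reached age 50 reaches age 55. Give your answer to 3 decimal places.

The conditional survival probability is l_55/l_50 = 103,965/106,009 = 0.980719.

0.981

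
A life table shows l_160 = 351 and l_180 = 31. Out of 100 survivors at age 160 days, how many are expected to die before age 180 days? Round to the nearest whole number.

The relevant probability is 1 − 31/351 = 0.911681.
Expected number = 100 × 0.911681 = 91.

91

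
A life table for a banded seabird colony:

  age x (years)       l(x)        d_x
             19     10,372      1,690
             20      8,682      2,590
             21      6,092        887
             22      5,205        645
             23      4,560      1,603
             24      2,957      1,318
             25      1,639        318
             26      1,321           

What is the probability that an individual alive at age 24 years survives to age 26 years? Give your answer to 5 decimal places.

The conditional survival probability is l(26)/l(24) = 1,321/2,957 = 0.446737.

0.44674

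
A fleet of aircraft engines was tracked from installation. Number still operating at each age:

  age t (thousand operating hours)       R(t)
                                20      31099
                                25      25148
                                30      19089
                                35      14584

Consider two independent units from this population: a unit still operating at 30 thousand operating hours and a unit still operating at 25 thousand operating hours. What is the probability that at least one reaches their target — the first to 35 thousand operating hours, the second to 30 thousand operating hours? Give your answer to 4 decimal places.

0.9431

p₁ = R(35)/R(30) = 14584/19089 = 0.764000; p₂ = R(30)/R(25) = 19089/25148 = 0.759066.
P(at least one) = 1 − (1−p₁)(1−p₂) = 1 − 0.236000 × 0.240934 = 0.943140.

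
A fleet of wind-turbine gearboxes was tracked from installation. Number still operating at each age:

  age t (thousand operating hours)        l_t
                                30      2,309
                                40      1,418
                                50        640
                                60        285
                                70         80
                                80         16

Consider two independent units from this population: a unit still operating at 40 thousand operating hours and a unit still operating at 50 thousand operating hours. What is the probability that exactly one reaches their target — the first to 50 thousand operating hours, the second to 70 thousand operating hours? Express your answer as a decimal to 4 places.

0.4635

p₁ = l_50/l_40 = 640/1,418 = 0.451340; p₂ = l_70/l_50 = 80/640 = 0.125000.
P(exactly one) = p₁(1−p₂) + (1−p₁)p₂ = 0.394923 + 0.068583 = 0.463505.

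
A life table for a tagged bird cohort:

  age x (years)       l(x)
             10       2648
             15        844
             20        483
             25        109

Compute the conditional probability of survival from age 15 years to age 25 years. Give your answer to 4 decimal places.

0.1291

The conditional survival probability is l(25)/l(15) = 109/844 = 0.129147.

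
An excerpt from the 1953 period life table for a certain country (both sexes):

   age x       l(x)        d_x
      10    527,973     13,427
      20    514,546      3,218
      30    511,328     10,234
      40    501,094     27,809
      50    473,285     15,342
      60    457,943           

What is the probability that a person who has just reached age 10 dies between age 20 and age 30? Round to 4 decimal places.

0.0061

This is the probability of reaching 20 but not 30, conditional on being alive at 10: (l(20) − l(30)) / l(10).
= (514,546 − 511,328) / 527,973 = 3,218 / 527,973 = 0.006095.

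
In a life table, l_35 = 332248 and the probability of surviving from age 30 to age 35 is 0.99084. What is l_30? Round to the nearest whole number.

335320

l_30 = l_35 / p = 332248 / 0.99084 = 335320.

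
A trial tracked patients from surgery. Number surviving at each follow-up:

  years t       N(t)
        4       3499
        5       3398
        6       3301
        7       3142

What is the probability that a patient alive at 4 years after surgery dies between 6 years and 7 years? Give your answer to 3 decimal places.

This is the probability of reaching 6 but not 7, conditional on being alive at 4: (N(6) − N(7)) / N(4).
= (3301 − 3142) / 3499 = 159 / 3499 = 0.045442.

0.045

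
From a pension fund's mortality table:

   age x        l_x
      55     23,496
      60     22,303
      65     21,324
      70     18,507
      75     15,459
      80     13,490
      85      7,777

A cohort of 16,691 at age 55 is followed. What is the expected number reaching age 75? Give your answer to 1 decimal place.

10981.7

The relevant probability is 15,459/23,496 = 0.657942.
Expected number = 16,691 × 0.657942 = 10981.7.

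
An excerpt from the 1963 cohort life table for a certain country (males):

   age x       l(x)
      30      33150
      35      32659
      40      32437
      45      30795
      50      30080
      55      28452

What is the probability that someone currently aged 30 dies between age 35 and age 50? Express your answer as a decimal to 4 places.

0.0778

This is the probability of reaching 35 but not 50, conditional on being alive at 30: (l(35) − l(50)) / l(30).
= (32659 − 30080) / 33150 = 2579 / 33150 = 0.077798.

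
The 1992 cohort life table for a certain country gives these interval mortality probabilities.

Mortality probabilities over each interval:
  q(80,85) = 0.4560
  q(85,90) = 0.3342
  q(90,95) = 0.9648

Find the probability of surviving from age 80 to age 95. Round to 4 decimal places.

Survival from 80 to 95 is the product of surviving each interval: (1 − 0.4560) × (1 − 0.3342) × (1 − 0.9648).
= 0.5440 × 0.6658 × 0.0352 = 0.012749.

0.0127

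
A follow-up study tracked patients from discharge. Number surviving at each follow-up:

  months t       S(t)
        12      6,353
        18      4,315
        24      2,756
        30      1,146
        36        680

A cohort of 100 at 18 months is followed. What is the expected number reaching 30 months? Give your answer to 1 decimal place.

26.6

The relevant probability is 1,146/4,315 = 0.265585.
Expected number = 100 × 0.265585 = 26.6.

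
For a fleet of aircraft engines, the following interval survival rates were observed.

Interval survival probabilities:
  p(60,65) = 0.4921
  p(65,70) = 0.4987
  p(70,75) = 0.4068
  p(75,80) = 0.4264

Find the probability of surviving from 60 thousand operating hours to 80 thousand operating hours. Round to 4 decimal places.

0.0426

Chaining the interval survival probabilities: 0.4921 × 0.4987 × 0.4068 × 0.4264.
= 0.042569.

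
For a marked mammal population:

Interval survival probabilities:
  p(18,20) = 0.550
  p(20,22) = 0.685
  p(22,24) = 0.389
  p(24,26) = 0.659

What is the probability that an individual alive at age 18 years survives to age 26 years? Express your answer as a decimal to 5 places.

Chaining the interval survival probabilities: 0.550 × 0.685 × 0.389 × 0.659.
= 0.096580.

0.09658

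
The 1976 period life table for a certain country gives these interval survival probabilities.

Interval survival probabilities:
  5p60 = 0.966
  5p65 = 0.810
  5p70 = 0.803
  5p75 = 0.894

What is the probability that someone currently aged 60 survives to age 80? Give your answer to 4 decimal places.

20p60 = 0.966 × 0.810 × 0.803 × 0.894.
= 0.561714.

0.5617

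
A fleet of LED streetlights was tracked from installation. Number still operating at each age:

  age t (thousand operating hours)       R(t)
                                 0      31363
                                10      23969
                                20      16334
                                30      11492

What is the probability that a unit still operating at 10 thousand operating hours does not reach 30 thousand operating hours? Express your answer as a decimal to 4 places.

P(fail before 30 | operational at 10) = 1 − R(30)/R(10) = 1 − 11492/23969 = (12477)/23969 = 0.520547.

0.5205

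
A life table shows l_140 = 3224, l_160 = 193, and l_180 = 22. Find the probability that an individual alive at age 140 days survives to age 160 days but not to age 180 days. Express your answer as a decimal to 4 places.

0.0530

This is the probability of reaching 160 but not 180, conditional on being alive at 140: (l_160 − l_180) / l_140.
= (193 − 22) / 3224 = 171 / 3224 = 0.053040.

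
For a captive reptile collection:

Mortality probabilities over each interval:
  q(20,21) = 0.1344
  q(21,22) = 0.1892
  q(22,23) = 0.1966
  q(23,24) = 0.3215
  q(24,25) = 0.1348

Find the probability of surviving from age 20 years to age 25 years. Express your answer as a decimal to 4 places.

0.3310

P(survive 20→25) = (1 − 0.1344) × (1 − 0.1892) × (1 − 0.1966) × (1 − 0.3215) × (1 − 0.1348).
= 0.8656 × 0.8108 × 0.8034 × 0.6785 × 0.8652 = 0.331001.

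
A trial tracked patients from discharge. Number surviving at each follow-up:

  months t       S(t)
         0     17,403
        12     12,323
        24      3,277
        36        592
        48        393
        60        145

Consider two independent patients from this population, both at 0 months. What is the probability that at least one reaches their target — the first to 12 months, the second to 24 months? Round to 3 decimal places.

p₁ = S(12)/S(0) = 12,323/17,403 = 0.708096; p₂ = S(24)/S(0) = 3,277/17,403 = 0.188301.
P(at least one) = 1 − (1−p₁)(1−p₂) = 1 − 0.291904 × 0.811699 = 0.763062.

0.763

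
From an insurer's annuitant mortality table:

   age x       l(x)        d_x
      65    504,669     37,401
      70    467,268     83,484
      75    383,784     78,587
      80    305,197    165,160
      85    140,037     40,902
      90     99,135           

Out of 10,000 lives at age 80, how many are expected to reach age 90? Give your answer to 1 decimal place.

The relevant probability is 99,135/305,197 = 0.324823.
Expected number = 10,000 × 0.324823 = 3248.2.

3248.2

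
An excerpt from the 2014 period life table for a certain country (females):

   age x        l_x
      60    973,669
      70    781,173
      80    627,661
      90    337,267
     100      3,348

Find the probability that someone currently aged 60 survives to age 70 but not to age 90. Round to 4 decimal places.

0.4559

We want 10|20q60 = (l_70 − l_90)/l_60.
This is the probability of reaching 70 but not 90, conditional on being alive at 60: (l_70 − l_90) / l_60.
= (781,173 − 337,267) / 973,669 = 443,906 / 973,669 = 0.455911.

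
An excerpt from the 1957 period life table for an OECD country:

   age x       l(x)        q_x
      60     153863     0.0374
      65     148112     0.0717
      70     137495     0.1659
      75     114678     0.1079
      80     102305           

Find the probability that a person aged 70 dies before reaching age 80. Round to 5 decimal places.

0.25594

P(die before 80 | alive at 70) = 1 − l(80)/l(70) = 1 − 102305/137495 = (35190)/137495 = 0.255937.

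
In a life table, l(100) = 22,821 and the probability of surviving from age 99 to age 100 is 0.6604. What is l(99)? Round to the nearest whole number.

34556

l(99) = l(100) / p = 22,821 / 0.6604 = 34556.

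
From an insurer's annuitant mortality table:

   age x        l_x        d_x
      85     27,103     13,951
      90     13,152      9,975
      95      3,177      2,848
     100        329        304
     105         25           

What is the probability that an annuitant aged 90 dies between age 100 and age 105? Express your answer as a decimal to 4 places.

We want 10|5q90 = (l_100 − l_105)/l_90.
This is the probability of reaching 100 but not 105, conditional on being alive at 90: (l_100 − l_105) / l_90.
= (329 − 25) / 13,152 = 304 / 13,152 = 0.023114.

0.0231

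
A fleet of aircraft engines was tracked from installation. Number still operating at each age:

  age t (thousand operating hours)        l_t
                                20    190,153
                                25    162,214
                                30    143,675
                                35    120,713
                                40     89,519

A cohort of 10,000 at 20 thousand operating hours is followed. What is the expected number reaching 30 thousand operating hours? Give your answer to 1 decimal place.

7555.8

The relevant probability is 143,675/190,153 = 0.755576.
Expected number = 10,000 × 0.755576 = 7555.8.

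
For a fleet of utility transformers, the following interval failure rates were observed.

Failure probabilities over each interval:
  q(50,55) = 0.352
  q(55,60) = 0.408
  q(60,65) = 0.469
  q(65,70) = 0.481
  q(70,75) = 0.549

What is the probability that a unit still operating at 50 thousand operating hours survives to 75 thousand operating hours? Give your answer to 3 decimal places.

Survival from 50 to 75 is the product of surviving each interval: (1 − 0.352) × (1 − 0.408) × (1 − 0.469) × (1 − 0.481) × (1 − 0.549).
= 0.648 × 0.592 × 0.531 × 0.519 × 0.451 = 0.047680.

0.048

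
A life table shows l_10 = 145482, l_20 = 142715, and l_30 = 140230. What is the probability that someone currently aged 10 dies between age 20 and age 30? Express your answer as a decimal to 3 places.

0.017

This is the probability of reaching 20 but not 30, conditional on being alive at 10: (l_20 − l_30) / l_10.
= (142715 − 140230) / 145482 = 2485 / 145482 = 0.017081.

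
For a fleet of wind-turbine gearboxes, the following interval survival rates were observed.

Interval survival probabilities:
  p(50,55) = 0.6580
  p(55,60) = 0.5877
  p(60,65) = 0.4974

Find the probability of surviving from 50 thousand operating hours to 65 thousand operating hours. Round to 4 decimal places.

0.1923

The overall survival probability is 0.6580 × 0.5877 × 0.4974.
= 0.192348.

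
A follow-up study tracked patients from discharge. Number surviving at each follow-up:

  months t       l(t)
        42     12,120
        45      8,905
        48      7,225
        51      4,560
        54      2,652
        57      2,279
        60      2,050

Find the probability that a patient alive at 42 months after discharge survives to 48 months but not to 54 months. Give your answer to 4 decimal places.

This is the probability of reaching 48 but not 54, conditional on being alive at 42: (l(48) − l(54)) / l(42).
= (7,225 − 2,652) / 12,120 = 4,573 / 12,120 = 0.377310.

0.3773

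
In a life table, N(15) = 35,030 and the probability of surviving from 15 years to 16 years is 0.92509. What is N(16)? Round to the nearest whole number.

32406

N(16) = N(15) × p = 35,030 × 0.92509 = 32406.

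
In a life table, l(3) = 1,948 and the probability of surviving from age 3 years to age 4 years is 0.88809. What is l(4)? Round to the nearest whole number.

1730

l(4) = l(3) × p = 1,948 × 0.88809 = 1730.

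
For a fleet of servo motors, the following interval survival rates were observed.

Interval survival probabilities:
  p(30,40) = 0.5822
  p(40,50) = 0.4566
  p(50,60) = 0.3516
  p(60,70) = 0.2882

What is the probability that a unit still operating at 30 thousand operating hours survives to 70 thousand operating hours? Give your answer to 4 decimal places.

0.0269

Chaining the interval survival probabilities: 0.5822 × 0.4566 × 0.3516 × 0.2882.
= 0.026937.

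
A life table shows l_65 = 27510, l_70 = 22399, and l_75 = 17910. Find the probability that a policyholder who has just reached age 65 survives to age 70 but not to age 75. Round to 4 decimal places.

0.1632

We want 5|5q65 = (l_70 − l_75)/l_65.
This is the probability of reaching 70 but not 75, conditional on being alive at 65: (l_70 − l_75) / l_65.
= (22399 − 17910) / 27510 = 4489 / 27510 = 0.163177.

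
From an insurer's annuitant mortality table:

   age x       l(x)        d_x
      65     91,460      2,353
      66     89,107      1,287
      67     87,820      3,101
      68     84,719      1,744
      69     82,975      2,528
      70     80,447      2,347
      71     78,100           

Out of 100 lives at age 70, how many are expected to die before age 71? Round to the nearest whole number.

The relevant probability is 1 − 78,100/80,447 = 0.029174.
Expected number = 100 × 0.029174 = 3.

3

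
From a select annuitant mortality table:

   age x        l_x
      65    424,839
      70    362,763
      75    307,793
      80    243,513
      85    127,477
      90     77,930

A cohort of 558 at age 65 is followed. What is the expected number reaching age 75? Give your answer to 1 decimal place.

The relevant probability is 307,793/424,839 = 0.724493.
Expected number = 558 × 0.724493 = 404.3.

404.3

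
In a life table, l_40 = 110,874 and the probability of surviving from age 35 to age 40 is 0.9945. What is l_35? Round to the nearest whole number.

l_35 = l_40 / p = 110,874 / 0.9945 = 111487.

111487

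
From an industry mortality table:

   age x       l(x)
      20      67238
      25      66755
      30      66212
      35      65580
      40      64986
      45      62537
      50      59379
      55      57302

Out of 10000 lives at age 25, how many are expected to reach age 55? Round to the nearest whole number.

8584

The relevant probability is 57302/66755 = 0.858393.
Expected number = 10000 × 0.858393 = 8584.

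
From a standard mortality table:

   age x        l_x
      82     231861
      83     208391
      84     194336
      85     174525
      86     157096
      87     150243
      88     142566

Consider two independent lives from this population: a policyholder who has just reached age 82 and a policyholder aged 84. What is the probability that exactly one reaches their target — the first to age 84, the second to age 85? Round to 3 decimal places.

p₁ = l_84/l_82 = 194336/231861 = 0.838157; p₂ = l_85/l_84 = 174525/194336 = 0.898058.
P(exactly one) = p₁(1−p₂) + (1−p₁)p₂ = 0.085443 + 0.145344 = 0.230788.

0.231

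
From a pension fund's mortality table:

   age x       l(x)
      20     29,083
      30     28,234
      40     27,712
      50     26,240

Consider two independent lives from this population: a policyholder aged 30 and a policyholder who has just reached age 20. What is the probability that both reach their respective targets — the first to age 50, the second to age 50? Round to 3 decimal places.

p₁ = l(50)/l(30) = 26,240/28,234 = 0.929376; p₂ = l(50)/l(20) = 26,240/29,083 = 0.902245.
P(both) = p₁ × p₂ = 0.929376 × 0.902245 = 0.838525.

0.839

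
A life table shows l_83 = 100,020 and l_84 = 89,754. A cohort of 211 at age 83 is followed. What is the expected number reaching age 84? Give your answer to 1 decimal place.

The relevant probability is 89,754/100,020 = 0.897361.
Expected number = 211 × 0.897361 = 189.3.

189.3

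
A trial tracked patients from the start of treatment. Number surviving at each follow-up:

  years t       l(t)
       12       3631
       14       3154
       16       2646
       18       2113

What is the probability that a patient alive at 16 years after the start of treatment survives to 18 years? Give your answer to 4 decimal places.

The conditional survival probability is l(18)/l(16) = 2113/2646 = 0.798564.

0.7986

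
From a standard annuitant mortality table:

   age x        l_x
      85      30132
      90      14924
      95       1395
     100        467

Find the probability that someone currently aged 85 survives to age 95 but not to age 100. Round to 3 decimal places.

We want 10|5q85 = (l_95 − l_100)/l_85.
This is the probability of reaching 95 but not 100, conditional on being alive at 85: (l_95 − l_100) / l_85.
= (1395 − 467) / 30132 = 928 / 30132 = 0.030798.

0.031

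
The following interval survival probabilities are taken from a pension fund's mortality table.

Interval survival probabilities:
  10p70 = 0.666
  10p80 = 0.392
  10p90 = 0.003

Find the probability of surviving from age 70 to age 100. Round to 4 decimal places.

0.0008

Chaining the interval survival probabilities: 0.666 × 0.392 × 0.003.
= 0.000783.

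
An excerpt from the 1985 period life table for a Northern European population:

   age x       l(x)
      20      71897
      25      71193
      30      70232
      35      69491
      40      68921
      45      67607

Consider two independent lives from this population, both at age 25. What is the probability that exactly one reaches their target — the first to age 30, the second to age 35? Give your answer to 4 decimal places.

p₁ = l(30)/l(25) = 70232/71193 = 0.986501; p₂ = l(35)/l(25) = 69491/71193 = 0.976093.
P(exactly one) = p₁(1−p₂) + (1−p₁)p₂ = 0.023584 + 0.013176 = 0.036761.

0.0368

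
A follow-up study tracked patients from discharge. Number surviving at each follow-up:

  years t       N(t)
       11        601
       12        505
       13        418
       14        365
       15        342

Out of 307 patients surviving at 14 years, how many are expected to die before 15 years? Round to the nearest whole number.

The relevant probability is 1 − 342/365 = 0.063014.
Expected number = 307 × 0.063014 = 19.

19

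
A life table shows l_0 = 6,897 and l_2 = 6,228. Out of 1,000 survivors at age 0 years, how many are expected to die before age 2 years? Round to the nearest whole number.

The relevant probability is 1 − 6,228/6,897 = 0.096999.
Expected number = 1,000 × 0.096999 = 97.

97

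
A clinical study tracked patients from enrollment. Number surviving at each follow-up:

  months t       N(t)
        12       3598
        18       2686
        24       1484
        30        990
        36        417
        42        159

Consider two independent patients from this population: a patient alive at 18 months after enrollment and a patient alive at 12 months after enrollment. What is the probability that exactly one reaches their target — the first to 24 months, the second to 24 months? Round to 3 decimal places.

p₁ = N(24)/N(18) = 1484/2686 = 0.552494; p₂ = N(24)/N(12) = 1484/3598 = 0.412451.
P(exactly one) = p₁(1−p₂) + (1−p₁)p₂ = 0.324617 + 0.184574 = 0.509192.

0.509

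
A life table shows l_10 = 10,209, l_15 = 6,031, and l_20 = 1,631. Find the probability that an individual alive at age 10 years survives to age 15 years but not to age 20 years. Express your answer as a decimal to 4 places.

0.4310

This is the probability of reaching 15 but not 20, conditional on being alive at 10: (l_15 − l_20) / l_10.
= (6,031 − 1,631) / 10,209 = 4,400 / 10,209 = 0.430992.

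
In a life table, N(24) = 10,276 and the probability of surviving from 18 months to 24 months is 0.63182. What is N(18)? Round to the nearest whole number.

N(18) = N(24) / p = 10,276 / 0.63182 = 16264.

16264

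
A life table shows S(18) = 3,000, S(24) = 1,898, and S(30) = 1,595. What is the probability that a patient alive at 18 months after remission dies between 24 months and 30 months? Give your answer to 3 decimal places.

0.101

This is the probability of reaching 24 but not 30, conditional on being alive at 18: (S(24) − S(30)) / S(18).
= (1,898 − 1,595) / 3,000 = 303 / 3,000 = 0.101000.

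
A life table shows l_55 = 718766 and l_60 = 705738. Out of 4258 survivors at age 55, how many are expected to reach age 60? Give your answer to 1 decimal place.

The relevant probability is 705738/718766 = 0.981874.
Expected number = 4258 × 0.981874 = 4180.8.

4180.8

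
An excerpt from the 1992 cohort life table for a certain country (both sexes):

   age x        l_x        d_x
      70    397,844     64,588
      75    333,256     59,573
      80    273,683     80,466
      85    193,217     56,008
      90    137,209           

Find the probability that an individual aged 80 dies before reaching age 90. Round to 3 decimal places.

0.499

P(die before 90 | alive at 80) = 1 − l_90/l_80 = 1 − 137,209/273,683 = (136,474)/273,683 = 0.498657.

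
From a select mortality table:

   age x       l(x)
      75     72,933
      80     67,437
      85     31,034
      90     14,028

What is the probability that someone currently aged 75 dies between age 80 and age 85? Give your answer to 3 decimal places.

0.499

This is the probability of reaching 80 but not 85, conditional on being alive at 75: (l(80) − l(85)) / l(75).
= (67,437 − 31,034) / 72,933 = 36,403 / 72,933 = 0.499129.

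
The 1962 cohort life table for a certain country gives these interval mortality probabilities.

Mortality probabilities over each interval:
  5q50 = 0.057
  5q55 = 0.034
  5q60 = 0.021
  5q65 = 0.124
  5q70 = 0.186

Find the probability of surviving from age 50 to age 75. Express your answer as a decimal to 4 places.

0.6359

The overall survival probability is (1 − 0.057) × (1 − 0.034) × (1 − 0.021) × (1 − 0.124) × (1 − 0.186).
= 0.943 × 0.966 × 0.979 × 0.876 × 0.814 = 0.635916.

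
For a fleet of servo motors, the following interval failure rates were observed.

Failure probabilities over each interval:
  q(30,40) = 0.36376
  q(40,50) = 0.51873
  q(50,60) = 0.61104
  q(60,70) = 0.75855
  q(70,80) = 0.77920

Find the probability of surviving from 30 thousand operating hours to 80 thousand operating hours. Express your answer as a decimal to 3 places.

Chaining the interval survival probabilities: (1 − 0.36376) × (1 − 0.51873) × (1 − 0.61104) × (1 − 0.75855) × (1 − 0.77920).
= 0.63624 × 0.48127 × 0.38896 × 0.24145 × 0.22080 = 0.006350.

0.006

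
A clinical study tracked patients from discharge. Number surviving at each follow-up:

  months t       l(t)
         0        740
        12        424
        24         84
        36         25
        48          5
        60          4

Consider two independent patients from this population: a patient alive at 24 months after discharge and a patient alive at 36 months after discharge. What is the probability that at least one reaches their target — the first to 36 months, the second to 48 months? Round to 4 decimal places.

0.4381

p₁ = l(36)/l(24) = 25/84 = 0.297619; p₂ = l(48)/l(36) = 5/25 = 0.200000.
P(at least one) = 1 − (1−p₁)(1−p₂) = 1 − 0.702381 × 0.800000 = 0.438095.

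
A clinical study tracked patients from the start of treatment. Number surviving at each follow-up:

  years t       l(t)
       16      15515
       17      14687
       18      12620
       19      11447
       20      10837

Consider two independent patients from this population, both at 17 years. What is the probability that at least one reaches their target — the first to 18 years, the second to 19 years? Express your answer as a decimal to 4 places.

0.9690

p₁ = l(18)/l(17) = 12620/14687 = 0.859263; p₂ = l(19)/l(17) = 11447/14687 = 0.779397.
P(at least one) = 1 − (1−p₁)(1−p₂) = 1 − 0.140737 × 0.220603 = 0.968953.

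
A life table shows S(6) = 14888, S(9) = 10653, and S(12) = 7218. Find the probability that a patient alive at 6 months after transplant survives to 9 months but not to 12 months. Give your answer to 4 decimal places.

0.2307

This is the probability of reaching 9 but not 12, conditional on being alive at 6: (S(9) − S(12)) / S(6).
= (10653 − 7218) / 14888 = 3435 / 14888 = 0.230723.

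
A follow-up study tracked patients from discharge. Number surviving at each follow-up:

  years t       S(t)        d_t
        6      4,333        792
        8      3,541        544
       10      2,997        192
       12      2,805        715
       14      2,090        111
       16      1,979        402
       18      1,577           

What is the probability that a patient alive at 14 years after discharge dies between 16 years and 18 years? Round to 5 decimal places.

This is the probability of reaching 16 but not 18, conditional on being alive at 14: (S(16) − S(18)) / S(14).
= (1,979 − 1,577) / 2,090 = 402 / 2,090 = 0.192344.

0.19234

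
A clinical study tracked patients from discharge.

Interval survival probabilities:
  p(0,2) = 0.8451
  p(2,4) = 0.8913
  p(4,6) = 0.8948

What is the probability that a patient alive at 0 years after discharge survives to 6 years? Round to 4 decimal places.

0.6740

Chaining the interval survival probabilities: 0.8451 × 0.8913 × 0.8948.
= 0.673997.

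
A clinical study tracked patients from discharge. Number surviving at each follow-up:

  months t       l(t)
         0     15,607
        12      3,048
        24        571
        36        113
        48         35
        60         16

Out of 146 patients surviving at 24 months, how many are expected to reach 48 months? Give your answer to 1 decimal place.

8.9

The relevant probability is 35/571 = 0.061296.
Expected number = 146 × 0.061296 = 8.9.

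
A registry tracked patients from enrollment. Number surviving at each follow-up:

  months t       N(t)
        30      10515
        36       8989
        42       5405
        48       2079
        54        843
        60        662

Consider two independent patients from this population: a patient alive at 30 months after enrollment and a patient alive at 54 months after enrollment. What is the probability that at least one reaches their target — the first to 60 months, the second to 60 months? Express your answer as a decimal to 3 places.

0.799

p₁ = N(60)/N(30) = 662/10515 = 0.062958; p₂ = N(60)/N(54) = 662/843 = 0.785291.
P(at least one) = 1 − (1−p₁)(1−p₂) = 1 − 0.937042 × 0.214709 = 0.798809.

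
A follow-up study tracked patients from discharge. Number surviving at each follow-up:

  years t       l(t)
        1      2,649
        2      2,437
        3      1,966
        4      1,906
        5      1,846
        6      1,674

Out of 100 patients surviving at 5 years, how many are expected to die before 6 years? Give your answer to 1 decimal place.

9.3

The relevant probability is 1 − 1,674/1,846 = 0.093174.
Expected number = 100 × 0.093174 = 9.3.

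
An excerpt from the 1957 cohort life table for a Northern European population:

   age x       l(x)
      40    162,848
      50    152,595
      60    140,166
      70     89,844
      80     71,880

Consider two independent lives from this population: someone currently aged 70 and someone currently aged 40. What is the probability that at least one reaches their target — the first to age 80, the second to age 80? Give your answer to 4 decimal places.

p₁ = l(80)/l(70) = 71,880/89,844 = 0.800053; p₂ = l(80)/l(40) = 71,880/162,848 = 0.441393.
P(at least one) = 1 − (1−p₁)(1−p₂) = 1 − 0.199947 × 0.558607 = 0.888308.

0.8883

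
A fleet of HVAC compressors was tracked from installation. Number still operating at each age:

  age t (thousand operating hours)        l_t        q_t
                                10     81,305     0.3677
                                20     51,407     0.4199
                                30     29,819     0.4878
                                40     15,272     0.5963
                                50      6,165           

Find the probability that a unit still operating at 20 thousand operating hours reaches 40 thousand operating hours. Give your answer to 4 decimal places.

0.2971

The conditional survival probability is l_40/l_20 = 15,272/51,407 = 0.297080.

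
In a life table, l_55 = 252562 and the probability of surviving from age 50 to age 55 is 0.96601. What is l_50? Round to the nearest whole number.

261449

l_50 = l_55 / p = 252562 / 0.96601 = 261449.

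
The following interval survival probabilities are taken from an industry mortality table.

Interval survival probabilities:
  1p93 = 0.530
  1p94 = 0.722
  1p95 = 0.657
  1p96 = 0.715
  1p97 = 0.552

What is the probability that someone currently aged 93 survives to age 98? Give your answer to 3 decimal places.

0.099

5p93 = 0.530 × 0.722 × 0.657 × 0.715 × 0.552.
= 0.099226.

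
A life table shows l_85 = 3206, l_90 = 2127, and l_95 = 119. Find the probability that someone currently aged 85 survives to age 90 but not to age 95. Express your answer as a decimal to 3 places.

We want 5|5q85 = (l_90 − l_95)/l_85.
This is the probability of reaching 90 but not 95, conditional on being alive at 85: (l_90 − l_95) / l_85.
= (2127 − 119) / 3206 = 2008 / 3206 = 0.626326.

0.626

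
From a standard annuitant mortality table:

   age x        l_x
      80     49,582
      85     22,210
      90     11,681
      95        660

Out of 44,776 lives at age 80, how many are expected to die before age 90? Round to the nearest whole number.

The relevant probability is 1 − 11,681/49,582 = 0.764410.
Expected number = 44,776 × 0.764410 = 34227.

34227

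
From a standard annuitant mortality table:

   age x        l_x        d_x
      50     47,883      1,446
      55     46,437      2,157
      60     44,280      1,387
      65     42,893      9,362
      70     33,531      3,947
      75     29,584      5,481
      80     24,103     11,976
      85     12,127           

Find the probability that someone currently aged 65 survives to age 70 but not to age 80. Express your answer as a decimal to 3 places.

This is the probability of reaching 70 but not 80, conditional on being alive at 65: (l_70 − l_80) / l_65.
= (33,531 − 24,103) / 42,893 = 9,428 / 42,893 = 0.219803.

0.220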